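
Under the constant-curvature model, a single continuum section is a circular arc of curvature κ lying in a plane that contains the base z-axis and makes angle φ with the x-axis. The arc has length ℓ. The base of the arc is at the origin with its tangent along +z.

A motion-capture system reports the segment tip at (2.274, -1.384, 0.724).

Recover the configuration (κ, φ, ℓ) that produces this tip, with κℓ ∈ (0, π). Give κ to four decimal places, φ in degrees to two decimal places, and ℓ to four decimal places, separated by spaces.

ρ = √(x²+y²) = √(2.274² + -1.384²) = 2.66205
φ = atan2(y, x) mod 360° = atan2(-1.384, 2.274) = 328.6745°
|p|² = ρ² + z² = 2.66205² + 0.724² = 7.61071
κ = 2ρ / |p|² = 2×2.66205 / 7.61071 = 0.69955
θ = 2·atan2(ρ, z) = 2·atan2(2.66205, 0.724) = 2.61050 rad
ℓ = θ/κ = 2.61050/0.69955 = 3.73166

0.6996 328.67 3.7317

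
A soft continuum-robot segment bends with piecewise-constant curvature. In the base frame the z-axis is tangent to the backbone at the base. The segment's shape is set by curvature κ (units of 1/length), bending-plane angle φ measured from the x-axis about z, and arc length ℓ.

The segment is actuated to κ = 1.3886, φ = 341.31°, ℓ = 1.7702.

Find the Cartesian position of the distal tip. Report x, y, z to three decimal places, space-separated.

θ = κ·ℓ = 1.3886 × 1.7702 = 2.45810 rad
ρ = (1 − cos θ)/κ = (1 − -0.77537)/1.3886 = 1.27853
z = sin θ / κ = 0.63151/1.3886 = 0.45478
x = ρ cos φ = 1.27853 × cos(341.31°) = 1.21111
y = ρ sin φ = 1.27853 × sin(341.31°) = -0.40970

1.211 -0.410 0.455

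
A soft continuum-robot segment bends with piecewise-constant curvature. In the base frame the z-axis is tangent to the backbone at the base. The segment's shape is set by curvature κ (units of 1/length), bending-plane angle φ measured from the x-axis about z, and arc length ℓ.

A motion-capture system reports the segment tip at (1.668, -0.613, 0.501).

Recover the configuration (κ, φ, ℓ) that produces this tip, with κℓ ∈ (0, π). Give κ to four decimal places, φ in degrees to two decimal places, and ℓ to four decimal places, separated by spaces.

ρ = √(x²+y²) = √(1.668² + -0.613²) = 1.77707
φ = atan2(y, x) mod 360° = atan2(-0.613, 1.668) = 339.8213°
|p|² = ρ² + z² = 1.77707² + 0.501² = 3.40899
κ = 2ρ / |p|² = 2×1.77707 / 3.40899 = 1.04258
θ = 2·atan2(ρ, z) = 2·atan2(1.77707, 0.501) = 2.59201 rad
ℓ = θ/κ = 2.59201/1.04258 = 2.48615

1.0426 339.82 2.4861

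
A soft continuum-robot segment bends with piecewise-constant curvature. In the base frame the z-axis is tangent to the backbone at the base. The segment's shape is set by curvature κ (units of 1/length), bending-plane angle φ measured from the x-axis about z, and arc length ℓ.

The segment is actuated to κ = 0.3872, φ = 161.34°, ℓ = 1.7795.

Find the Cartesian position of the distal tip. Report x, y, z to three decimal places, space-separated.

-0.558 0.189 1.642

θ = κ·ℓ = 0.3872 × 1.7795 = 0.68902 rad
ρ = (1 − cos θ)/κ = (1 − 0.77187)/0.3872 = 0.58918
z = sin θ / κ = 0.63578/0.3872 = 1.64200
x = ρ cos φ = 0.58918 × cos(161.34°) = -0.55821
y = ρ sin φ = 0.58918 × sin(161.34°) = 0.18851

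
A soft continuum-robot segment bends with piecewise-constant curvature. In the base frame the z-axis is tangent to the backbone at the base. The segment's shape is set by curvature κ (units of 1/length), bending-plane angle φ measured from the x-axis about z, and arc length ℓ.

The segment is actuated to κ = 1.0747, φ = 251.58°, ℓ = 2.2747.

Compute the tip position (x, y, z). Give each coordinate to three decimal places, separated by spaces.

-0.519 -1.560 0.597

θ = κ·ℓ = 1.0747 × 2.2747 = 2.44462 rad
ρ = (1 − cos θ)/κ = (1 − -0.76679)/1.0747 = 1.64398
z = sin θ / κ = 0.64190/1.0747 = 0.59728
x = ρ cos φ = 1.64398 × cos(251.58°) = -0.51947
y = ρ sin φ = 1.64398 × sin(251.58°) = -1.55976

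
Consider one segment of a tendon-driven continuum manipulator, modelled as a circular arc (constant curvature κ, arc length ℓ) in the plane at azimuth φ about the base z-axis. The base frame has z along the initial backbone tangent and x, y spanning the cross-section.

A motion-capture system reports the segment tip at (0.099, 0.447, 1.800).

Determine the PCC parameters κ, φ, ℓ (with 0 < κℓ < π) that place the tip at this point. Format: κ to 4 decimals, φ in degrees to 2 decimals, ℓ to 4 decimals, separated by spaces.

0.2654 77.51 1.8767

ρ = √(x²+y²) = √(0.099² + 0.447²) = 0.45783
φ = atan2(y, x) mod 360° = atan2(0.447, 0.099) = 77.5119°
|p|² = ρ² + z² = 0.45783² + 1.800² = 3.44961
κ = 2ρ / |p|² = 2×0.45783 / 3.44961 = 0.26544
θ = 2·atan2(ρ, z) = 2·atan2(0.45783, 1.800) = 0.49814 rad
ℓ = θ/κ = 0.49814/0.26544 = 1.87666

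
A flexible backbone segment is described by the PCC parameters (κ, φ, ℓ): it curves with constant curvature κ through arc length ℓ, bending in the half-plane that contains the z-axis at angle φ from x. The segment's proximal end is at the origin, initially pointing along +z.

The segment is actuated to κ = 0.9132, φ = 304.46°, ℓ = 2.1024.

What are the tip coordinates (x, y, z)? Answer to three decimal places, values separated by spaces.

θ = κ·ℓ = 0.9132 × 2.1024 = 1.91991 rad
ρ = (1 − cos θ)/κ = (1 − -0.34207)/0.9132 = 1.46963
z = sin θ / κ = 0.93968/0.9132 = 1.02899
x = ρ cos φ = 1.46963 × cos(304.46°) = 0.83156
y = ρ sin φ = 1.46963 × sin(304.46°) = -1.21174

0.832 -1.212 1.029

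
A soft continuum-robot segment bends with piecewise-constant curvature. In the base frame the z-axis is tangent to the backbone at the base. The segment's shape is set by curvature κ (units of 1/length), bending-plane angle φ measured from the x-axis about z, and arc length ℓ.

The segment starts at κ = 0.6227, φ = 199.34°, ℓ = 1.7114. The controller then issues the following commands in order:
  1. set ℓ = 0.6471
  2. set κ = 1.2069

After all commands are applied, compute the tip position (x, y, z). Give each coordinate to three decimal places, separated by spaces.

initial: κ=0.6227, φ=199.34°, ℓ=1.7114
cmd 1: set ℓ=0.6471 → (κ,φ,ℓ)=(0.6227,199.34°,0.6471) → tip=(-0.1214,-0.0426,0.6297)
cmd 2: set κ=1.2069 → (κ,φ,ℓ)=(1.2069,199.34°,0.6471) → tip=(-0.2266,-0.0795,0.5833)

-0.227 -0.080 0.583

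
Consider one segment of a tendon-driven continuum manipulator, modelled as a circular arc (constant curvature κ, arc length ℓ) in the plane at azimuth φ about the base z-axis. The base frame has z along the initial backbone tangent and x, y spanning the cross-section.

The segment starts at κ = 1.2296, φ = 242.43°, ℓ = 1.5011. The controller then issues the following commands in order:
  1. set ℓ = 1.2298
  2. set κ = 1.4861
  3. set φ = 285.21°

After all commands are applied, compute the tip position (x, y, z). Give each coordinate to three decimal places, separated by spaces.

initial: κ=1.2296, φ=242.43°, ℓ=1.5011
cmd 1: set ℓ=1.2298 → (κ,φ,ℓ)=(1.2296,242.43°,1.2298) → tip=(-0.3544,-0.6787,0.8119)
cmd 2: set κ=1.4861 → (κ,φ,ℓ)=(1.4861,242.43°,1.2298) → tip=(-0.3905,-0.7480,0.6508)
cmd 3: set φ=285.21° → (κ,φ,ℓ)=(1.4861,285.21°,1.2298) → tip=(0.2214,-0.8143,0.6508)

0.221 -0.814 0.651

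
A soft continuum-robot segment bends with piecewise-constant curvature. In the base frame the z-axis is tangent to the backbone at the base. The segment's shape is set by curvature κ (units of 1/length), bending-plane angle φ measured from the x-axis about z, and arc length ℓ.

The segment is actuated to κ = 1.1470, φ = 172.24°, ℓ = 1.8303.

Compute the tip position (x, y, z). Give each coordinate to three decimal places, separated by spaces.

θ = κ·ℓ = 1.1470 × 1.8303 = 2.09935 rad
ρ = (1 − cos θ)/κ = (1 − -0.50429)/1.1470 = 1.31150
z = sin θ / κ = 0.86354/1.1470 = 0.75286
x = ρ cos φ = 1.31150 × cos(172.24°) = -1.29949
y = ρ sin φ = 1.31150 × sin(172.24°) = 0.17708

-1.299 0.177 0.753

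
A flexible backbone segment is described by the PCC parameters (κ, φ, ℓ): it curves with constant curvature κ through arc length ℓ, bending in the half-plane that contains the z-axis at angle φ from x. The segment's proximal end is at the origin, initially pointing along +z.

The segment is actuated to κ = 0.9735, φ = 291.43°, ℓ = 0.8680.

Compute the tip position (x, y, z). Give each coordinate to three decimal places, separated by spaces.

0.126 -0.322 0.768

θ = κ·ℓ = 0.9735 × 0.8680 = 0.84500 rad
ρ = (1 − cos θ)/κ = (1 − 0.66373)/0.9735 = 0.34542
z = sin θ / κ = 0.74797/0.9735 = 0.76833
x = ρ cos φ = 0.34542 × cos(291.43°) = 0.12620
y = ρ sin φ = 0.34542 × sin(291.43°) = -0.32154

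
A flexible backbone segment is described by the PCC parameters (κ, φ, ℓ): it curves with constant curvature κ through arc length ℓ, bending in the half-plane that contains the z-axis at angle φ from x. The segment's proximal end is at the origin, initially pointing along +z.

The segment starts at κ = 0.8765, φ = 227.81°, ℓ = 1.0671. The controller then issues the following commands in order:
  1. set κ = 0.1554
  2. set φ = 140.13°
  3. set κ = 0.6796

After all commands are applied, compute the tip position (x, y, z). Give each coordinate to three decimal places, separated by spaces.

-0.284 0.237 0.976

initial: κ=0.8765, φ=227.81°, ℓ=1.0671
cmd 1: set κ=0.1554 → (κ,φ,ℓ)=(0.1554,227.81°,1.0671) → tip=(-0.0593,-0.0654,1.0622)
cmd 2: set φ=140.13° → (κ,φ,ℓ)=(0.1554,140.13°,1.0671) → tip=(-0.0678,0.0566,1.0622)
cmd 3: set κ=0.6796 → (κ,φ,ℓ)=(0.6796,140.13°,1.0671) → tip=(-0.2842,0.2374,0.9760)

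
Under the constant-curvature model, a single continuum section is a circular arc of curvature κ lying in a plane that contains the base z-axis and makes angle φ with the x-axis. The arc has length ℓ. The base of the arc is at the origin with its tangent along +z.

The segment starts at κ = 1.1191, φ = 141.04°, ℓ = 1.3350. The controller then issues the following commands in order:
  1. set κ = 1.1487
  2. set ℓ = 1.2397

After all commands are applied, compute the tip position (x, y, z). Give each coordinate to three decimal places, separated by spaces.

-0.578 0.467 0.861

initial: κ=1.1191, φ=141.04°, ℓ=1.3350
cmd 1: set κ=1.1487 → (κ,φ,ℓ)=(1.1487,141.04°,1.3350) → tip=(-0.6517,0.5270,0.8699)
cmd 2: set ℓ=1.2397 → (κ,φ,ℓ)=(1.1487,141.04°,1.2397) → tip=(-0.5779,0.4673,0.8612)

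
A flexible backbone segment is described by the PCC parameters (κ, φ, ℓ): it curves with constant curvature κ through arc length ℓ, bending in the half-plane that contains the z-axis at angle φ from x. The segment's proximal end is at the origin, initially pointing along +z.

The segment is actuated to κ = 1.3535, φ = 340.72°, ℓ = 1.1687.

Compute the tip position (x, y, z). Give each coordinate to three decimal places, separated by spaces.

0.705 -0.247 0.739

θ = κ·ℓ = 1.3535 × 1.1687 = 1.58184 rad
ρ = (1 − cos θ)/κ = (1 − -0.01104)/1.3535 = 0.74698
z = sin θ / κ = 0.99994/1.3535 = 0.73878
x = ρ cos φ = 0.74698 × cos(340.72°) = 0.70509
y = ρ sin φ = 0.74698 × sin(340.72°) = -0.24664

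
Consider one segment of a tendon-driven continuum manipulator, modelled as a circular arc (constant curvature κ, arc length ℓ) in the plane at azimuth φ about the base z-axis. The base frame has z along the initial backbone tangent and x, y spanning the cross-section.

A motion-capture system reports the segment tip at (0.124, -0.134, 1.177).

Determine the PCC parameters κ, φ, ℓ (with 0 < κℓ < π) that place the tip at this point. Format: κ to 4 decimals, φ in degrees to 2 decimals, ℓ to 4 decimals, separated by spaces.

ρ = √(x²+y²) = √(0.124² + -0.134²) = 0.18257
φ = atan2(y, x) mod 360° = atan2(-0.134, 0.124) = 312.7803°
|p|² = ρ² + z² = 0.18257² + 1.177² = 1.41866
κ = 2ρ / |p|² = 2×0.18257 / 1.41866 = 0.25738
θ = 2·atan2(ρ, z) = 2·atan2(0.18257, 1.177) = 0.30778 rad
ℓ = θ/κ = 0.30778/0.25738 = 1.19579

0.2574 312.78 1.1958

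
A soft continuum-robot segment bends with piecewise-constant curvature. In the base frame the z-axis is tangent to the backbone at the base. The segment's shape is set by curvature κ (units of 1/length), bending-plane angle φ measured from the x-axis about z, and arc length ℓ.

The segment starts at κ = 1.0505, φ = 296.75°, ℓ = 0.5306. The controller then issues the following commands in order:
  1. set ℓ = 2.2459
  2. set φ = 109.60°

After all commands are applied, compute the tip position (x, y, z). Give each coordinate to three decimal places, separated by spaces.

initial: κ=1.0505, φ=296.75°, ℓ=0.5306
cmd 1: set ℓ=2.2459 → (κ,φ,ℓ)=(1.0505,296.75°,2.2459) → tip=(0.7324,-1.4530,0.6710)
cmd 2: set φ=109.60° → (κ,φ,ℓ)=(1.0505,109.60°,2.2459) → tip=(-0.5458,1.5329,0.6710)

-0.546 1.533 0.671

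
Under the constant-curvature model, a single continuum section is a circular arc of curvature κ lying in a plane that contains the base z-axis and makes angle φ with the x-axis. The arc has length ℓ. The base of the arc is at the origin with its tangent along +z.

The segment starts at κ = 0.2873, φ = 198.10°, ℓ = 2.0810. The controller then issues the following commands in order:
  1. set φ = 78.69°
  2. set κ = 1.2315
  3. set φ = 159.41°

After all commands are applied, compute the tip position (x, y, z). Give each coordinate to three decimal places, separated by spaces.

initial: κ=0.2873, φ=198.10°, ℓ=2.0810
cmd 1: set φ=78.69° → (κ,φ,ℓ)=(0.2873,78.69°,2.0810) → tip=(0.1184,0.5920,1.9592)
cmd 2: set κ=1.2315 → (κ,φ,ℓ)=(1.2315,78.69°,2.0810) → tip=(0.2926,1.4628,0.4442)
cmd 3: set φ=159.41° → (κ,φ,ℓ)=(1.2315,159.41°,2.0810) → tip=(-1.3965,0.5246,0.4442)

-1.396 0.525 0.444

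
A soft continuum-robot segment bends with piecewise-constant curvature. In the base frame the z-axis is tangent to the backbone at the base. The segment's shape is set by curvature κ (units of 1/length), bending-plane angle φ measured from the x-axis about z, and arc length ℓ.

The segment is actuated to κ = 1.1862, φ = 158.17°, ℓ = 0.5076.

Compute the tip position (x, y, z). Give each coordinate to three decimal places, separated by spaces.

-0.138 0.055 0.477

θ = κ·ℓ = 1.1862 × 0.5076 = 0.60212 rad
ρ = (1 − cos θ)/κ = (1 − 0.82414)/1.1862 = 0.14826
z = sin θ / κ = 0.56639/1.1862 = 0.47748
x = ρ cos φ = 0.14826 × cos(158.17°) = -0.13762
y = ρ sin φ = 0.14826 × sin(158.17°) = 0.05513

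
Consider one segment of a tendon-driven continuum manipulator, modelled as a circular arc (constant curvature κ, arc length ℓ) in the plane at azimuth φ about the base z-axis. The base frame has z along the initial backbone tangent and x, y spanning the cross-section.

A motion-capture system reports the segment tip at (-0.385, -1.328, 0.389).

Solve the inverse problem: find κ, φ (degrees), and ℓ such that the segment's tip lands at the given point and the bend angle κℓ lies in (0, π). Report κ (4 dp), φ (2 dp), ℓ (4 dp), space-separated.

1.3404 253.83 1.9346

ρ = √(x²+y²) = √(-0.385² + -1.328²) = 1.38268
φ = atan2(y, x) mod 360° = atan2(-1.328, -0.385) = 253.8326°
|p|² = ρ² + z² = 1.38268² + 0.389² = 2.06313
κ = 2ρ / |p|² = 2×1.38268 / 2.06313 = 1.34037
θ = 2·atan2(ρ, z) = 2·atan2(1.38268, 0.389) = 2.59310 rad
ℓ = θ/κ = 2.59310/1.34037 = 1.93461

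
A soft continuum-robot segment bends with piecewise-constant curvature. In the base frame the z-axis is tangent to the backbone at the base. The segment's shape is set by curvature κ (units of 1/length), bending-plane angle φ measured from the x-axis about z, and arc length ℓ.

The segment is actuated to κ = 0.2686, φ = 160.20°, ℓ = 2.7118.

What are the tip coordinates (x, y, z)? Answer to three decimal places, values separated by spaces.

θ = κ·ℓ = 0.2686 × 2.7118 = 0.72839 rad
ρ = (1 − cos θ)/κ = (1 − 0.74625)/0.2686 = 0.94472
z = sin θ / κ = 0.66567/0.2686 = 2.47829
x = ρ cos φ = 0.94472 × cos(160.20°) = -0.88887
y = ρ sin φ = 0.94472 × sin(160.20°) = 0.32001

-0.889 0.320 2.478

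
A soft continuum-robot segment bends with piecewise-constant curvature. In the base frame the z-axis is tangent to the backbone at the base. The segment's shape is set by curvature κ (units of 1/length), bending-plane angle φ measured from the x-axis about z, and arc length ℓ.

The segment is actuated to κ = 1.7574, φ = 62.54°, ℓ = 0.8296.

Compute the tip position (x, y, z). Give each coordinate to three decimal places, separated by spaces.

θ = κ·ℓ = 1.7574 × 0.8296 = 1.45794 rad
ρ = (1 − cos θ)/κ = (1 − 0.11262)/1.7574 = 0.50494
z = sin θ / κ = 0.99364/1.7574 = 0.56540
x = ρ cos φ = 0.50494 × cos(62.54°) = 0.23284
y = ρ sin φ = 0.50494 × sin(62.54°) = 0.44805

0.233 0.448 0.565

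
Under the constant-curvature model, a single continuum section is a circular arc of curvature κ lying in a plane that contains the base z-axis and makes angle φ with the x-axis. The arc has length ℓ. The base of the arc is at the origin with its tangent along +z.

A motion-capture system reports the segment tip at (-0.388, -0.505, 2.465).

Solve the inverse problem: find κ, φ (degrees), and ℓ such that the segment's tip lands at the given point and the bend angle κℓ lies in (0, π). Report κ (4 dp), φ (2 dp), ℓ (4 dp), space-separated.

0.1965 232.46 2.5733

ρ = √(x²+y²) = √(-0.388² + -0.505²) = 0.63684
φ = atan2(y, x) mod 360° = atan2(-0.505, -0.388) = 232.4643°
|p|² = ρ² + z² = 0.63684² + 2.465² = 6.48179
κ = 2ρ / |p|² = 2×0.63684 / 6.48179 = 0.19650
θ = 2·atan2(ρ, z) = 2·atan2(0.63684, 2.465) = 0.50565 rad
ℓ = θ/κ = 0.50565/0.19650 = 2.57326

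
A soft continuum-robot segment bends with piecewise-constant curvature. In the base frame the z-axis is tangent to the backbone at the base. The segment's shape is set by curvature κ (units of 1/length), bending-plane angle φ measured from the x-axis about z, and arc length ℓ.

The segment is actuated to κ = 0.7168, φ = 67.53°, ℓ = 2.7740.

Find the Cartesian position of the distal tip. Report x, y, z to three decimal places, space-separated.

θ = κ·ℓ = 0.7168 × 2.7740 = 1.98840 rad
ρ = (1 − cos θ)/κ = (1 − -0.40557)/0.7168 = 1.96090
z = sin θ / κ = 0.91406/0.7168 = 1.27520
x = ρ cos φ = 1.96090 × cos(67.53°) = 0.74946
y = ρ sin φ = 1.96090 × sin(67.53°) = 1.81203

0.749 1.812 1.275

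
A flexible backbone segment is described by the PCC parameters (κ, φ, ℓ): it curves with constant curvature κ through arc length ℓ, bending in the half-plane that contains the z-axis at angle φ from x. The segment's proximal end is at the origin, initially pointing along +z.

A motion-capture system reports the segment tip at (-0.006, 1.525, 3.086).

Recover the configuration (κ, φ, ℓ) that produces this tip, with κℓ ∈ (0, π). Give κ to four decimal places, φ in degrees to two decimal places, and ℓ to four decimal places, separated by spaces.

ρ = √(x²+y²) = √(-0.006² + 1.525²) = 1.52501
φ = atan2(y, x) mod 360° = atan2(1.525, -0.006) = 90.2254°
|p|² = ρ² + z² = 1.52501² + 3.086² = 11.84906
κ = 2ρ / |p|² = 2×1.52501 / 11.84906 = 0.25741
θ = 2·atan2(ρ, z) = 2·atan2(1.52501, 3.086) = 0.91795 rad
ℓ = θ/κ = 0.91795/0.25741 = 3.56614

0.2574 90.23 3.5661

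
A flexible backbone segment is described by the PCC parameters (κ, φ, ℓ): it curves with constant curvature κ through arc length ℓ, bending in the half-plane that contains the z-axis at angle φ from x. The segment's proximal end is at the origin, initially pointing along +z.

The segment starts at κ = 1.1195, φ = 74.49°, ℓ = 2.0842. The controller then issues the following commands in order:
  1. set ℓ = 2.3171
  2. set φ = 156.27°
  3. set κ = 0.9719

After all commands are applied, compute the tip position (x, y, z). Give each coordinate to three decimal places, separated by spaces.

initial: κ=1.1195, φ=74.49°, ℓ=2.0842
cmd 1: set ℓ=2.3171 → (κ,φ,ℓ)=(1.1195,74.49°,2.3171) → tip=(0.4428,1.5956,0.4651)
cmd 2: set φ=156.27° → (κ,φ,ℓ)=(1.1195,156.27°,2.3171) → tip=(-1.5159,0.6664,0.4651)
cmd 3: set κ=0.9719 → (κ,φ,ℓ)=(0.9719,156.27°,2.3171) → tip=(-1.5351,0.6748,0.7993)

-1.535 0.675 0.799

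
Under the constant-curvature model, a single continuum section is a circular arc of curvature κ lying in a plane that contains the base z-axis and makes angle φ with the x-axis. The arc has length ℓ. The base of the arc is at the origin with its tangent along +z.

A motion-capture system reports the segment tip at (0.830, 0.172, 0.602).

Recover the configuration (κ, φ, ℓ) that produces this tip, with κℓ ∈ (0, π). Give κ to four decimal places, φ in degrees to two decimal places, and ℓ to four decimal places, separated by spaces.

1.5684 11.71 1.2156

ρ = √(x²+y²) = √(0.830² + 0.172²) = 0.84763
φ = atan2(y, x) mod 360° = atan2(0.172, 0.830) = 11.7076°
|p|² = ρ² + z² = 0.84763² + 0.602² = 1.08089
κ = 2ρ / |p|² = 2×0.84763 / 1.08089 = 1.56840
θ = 2·atan2(ρ, z) = 2·atan2(0.84763, 0.602) = 1.90650 rad
ℓ = θ/κ = 1.90650/1.56840 = 1.21557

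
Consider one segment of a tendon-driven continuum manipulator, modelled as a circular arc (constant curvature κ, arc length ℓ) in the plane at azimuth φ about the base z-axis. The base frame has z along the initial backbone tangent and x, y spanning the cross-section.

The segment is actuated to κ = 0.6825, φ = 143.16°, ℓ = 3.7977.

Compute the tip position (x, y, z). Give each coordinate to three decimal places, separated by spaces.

-2.173 1.628 0.765

θ = κ·ℓ = 0.6825 × 3.7977 = 2.59193 rad
ρ = (1 − cos θ)/κ = (1 − -0.85270)/0.6825 = 2.71458
z = sin θ / κ = 0.52240/0.6825 = 0.76542
x = ρ cos φ = 2.71458 × cos(143.16°) = -2.17251
y = ρ sin φ = 2.71458 × sin(143.16°) = 1.62761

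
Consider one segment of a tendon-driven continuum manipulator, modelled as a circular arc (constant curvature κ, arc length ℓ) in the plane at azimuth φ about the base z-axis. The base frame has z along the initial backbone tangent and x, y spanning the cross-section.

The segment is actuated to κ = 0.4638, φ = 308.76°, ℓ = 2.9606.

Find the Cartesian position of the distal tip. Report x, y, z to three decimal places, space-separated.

1.085 -1.351 2.114

θ = κ·ℓ = 0.4638 × 2.9606 = 1.37313 rad
ρ = (1 − cos θ)/κ = (1 − 0.19639)/0.4638 = 1.73268
z = sin θ / κ = 0.98053/0.4638 = 2.11412
x = ρ cos φ = 1.73268 × cos(308.76°) = 1.08476
y = ρ sin φ = 1.73268 × sin(308.76°) = -1.35110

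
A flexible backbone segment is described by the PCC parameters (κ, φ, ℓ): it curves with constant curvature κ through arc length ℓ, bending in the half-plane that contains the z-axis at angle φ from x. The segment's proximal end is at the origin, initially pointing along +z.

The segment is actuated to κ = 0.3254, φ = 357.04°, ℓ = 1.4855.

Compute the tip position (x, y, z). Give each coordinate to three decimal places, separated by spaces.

θ = κ·ℓ = 0.3254 × 1.4855 = 0.48338 rad
ρ = (1 − cos θ)/κ = (1 − 0.88543)/0.3254 = 0.35210
z = sin θ / κ = 0.46478/0.3254 = 1.42832
x = ρ cos φ = 0.35210 × cos(357.04°) = 0.35163
y = ρ sin φ = 0.35210 × sin(357.04°) = -0.01818

0.352 -0.018 1.428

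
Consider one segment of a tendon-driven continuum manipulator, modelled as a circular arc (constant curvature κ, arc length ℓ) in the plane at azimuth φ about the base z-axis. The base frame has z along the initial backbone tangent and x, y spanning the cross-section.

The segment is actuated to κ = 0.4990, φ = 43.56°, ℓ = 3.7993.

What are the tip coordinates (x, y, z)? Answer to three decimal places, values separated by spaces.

θ = κ·ℓ = 0.4990 × 3.7993 = 1.89585 rad
ρ = (1 − cos θ)/κ = (1 − -0.31936)/0.4990 = 2.64401
z = sin θ / κ = 0.94763/0.4990 = 1.89906
x = ρ cos φ = 2.64401 × cos(43.56°) = 1.91599
y = ρ sin φ = 2.64401 × sin(43.56°) = 1.82202

1.916 1.822 1.899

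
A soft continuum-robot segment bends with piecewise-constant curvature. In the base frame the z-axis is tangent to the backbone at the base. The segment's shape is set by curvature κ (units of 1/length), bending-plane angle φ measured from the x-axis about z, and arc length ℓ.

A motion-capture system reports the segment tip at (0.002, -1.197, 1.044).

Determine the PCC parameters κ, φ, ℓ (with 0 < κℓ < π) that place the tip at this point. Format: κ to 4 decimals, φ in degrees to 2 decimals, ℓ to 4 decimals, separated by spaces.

ρ = √(x²+y²) = √(0.002² + -1.197²) = 1.19700
φ = atan2(y, x) mod 360° = atan2(-1.197, 0.002) = 270.0957°
|p|² = ρ² + z² = 1.19700² + 1.044² = 2.52275
κ = 2ρ / |p|² = 2×1.19700 / 2.52275 = 0.94897
θ = 2·atan2(ρ, z) = 2·atan2(1.19700, 1.044) = 1.70713 rad
ℓ = θ/κ = 1.70713/0.94897 = 1.79894

0.9490 270.10 1.7989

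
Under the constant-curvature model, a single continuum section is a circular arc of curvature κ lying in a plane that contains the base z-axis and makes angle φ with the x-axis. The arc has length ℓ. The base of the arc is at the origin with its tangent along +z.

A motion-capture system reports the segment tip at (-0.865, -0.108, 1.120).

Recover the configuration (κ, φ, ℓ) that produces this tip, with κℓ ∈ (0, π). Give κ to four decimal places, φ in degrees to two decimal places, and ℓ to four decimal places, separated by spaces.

ρ = √(x²+y²) = √(-0.865² + -0.108²) = 0.87172
φ = atan2(y, x) mod 360° = atan2(-0.108, -0.865) = 187.1169°
|p|² = ρ² + z² = 0.87172² + 1.120² = 2.01429
κ = 2ρ / |p|² = 2×0.87172 / 2.01429 = 0.86553
θ = 2·atan2(ρ, z) = 2·atan2(0.87172, 1.120) = 1.32276 rad
ℓ = θ/κ = 1.32276/0.86553 = 1.52826

0.8655 187.12 1.5283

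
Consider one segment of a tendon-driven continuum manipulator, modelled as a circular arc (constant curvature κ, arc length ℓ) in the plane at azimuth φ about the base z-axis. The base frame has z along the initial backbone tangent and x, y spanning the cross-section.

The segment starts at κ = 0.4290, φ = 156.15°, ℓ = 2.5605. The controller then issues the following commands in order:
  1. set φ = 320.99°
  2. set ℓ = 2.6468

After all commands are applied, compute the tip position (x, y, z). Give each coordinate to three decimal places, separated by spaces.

1.047 -0.849 2.114

initial: κ=0.4290, φ=156.15°, ℓ=2.5605
cmd 1: set φ=320.99° → (κ,φ,ℓ)=(0.4290,320.99°,2.5605) → tip=(0.9872,-0.7997,2.0758)
cmd 2: set ℓ=2.6468 → (κ,φ,ℓ)=(0.4290,320.99°,2.6468) → tip=(1.0475,-0.8485,2.1136)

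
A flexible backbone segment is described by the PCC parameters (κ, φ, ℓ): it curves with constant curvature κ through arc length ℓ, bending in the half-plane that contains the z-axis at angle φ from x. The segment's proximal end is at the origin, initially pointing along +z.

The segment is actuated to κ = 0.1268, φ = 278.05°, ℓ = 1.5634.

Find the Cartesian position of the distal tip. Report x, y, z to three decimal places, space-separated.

0.022 -0.153 1.553

θ = κ·ℓ = 0.1268 × 1.5634 = 0.19824 rad
ρ = (1 − cos θ)/κ = (1 − 0.98041)/0.1268 = 0.15446
z = sin θ / κ = 0.19694/0.1268 = 1.55318
x = ρ cos φ = 0.15446 × cos(278.05°) = 0.02163
y = ρ sin φ = 0.15446 × sin(278.05°) = -0.15293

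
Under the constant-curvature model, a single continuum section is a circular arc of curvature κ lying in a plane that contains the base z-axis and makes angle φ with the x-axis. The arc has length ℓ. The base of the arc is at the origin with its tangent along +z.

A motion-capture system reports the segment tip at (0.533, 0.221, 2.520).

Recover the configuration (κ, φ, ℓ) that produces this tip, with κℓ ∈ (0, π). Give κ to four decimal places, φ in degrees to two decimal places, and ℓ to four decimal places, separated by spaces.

0.1727 22.52 2.6072

ρ = √(x²+y²) = √(0.533² + 0.221²) = 0.57700
φ = atan2(y, x) mod 360° = atan2(0.221, 0.533) = 22.5206°
|p|² = ρ² + z² = 0.57700² + 2.520² = 6.68333
κ = 2ρ / |p|² = 2×0.57700 / 6.68333 = 0.17267
θ = 2·atan2(ρ, z) = 2·atan2(0.57700, 2.520) = 0.45018 rad
ℓ = θ/κ = 0.45018/0.17267 = 2.60717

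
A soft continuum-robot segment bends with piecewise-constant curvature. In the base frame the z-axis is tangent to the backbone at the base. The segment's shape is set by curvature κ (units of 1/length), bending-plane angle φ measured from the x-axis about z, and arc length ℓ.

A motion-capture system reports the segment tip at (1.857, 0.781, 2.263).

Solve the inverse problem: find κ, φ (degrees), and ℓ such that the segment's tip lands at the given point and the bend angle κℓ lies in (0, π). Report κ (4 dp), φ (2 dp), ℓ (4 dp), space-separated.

0.4389 22.81 3.3144

ρ = √(x²+y²) = √(1.857² + 0.781²) = 2.01455
φ = atan2(y, x) mod 360° = atan2(0.781, 1.857) = 22.8102°
|p|² = ρ² + z² = 2.01455² + 2.263² = 9.17958
κ = 2ρ / |p|² = 2×2.01455 / 9.17958 = 0.43892
θ = 2·atan2(ρ, z) = 2·atan2(2.01455, 2.263) = 1.45476 rad
ℓ = θ/κ = 1.45476/0.43892 = 3.31441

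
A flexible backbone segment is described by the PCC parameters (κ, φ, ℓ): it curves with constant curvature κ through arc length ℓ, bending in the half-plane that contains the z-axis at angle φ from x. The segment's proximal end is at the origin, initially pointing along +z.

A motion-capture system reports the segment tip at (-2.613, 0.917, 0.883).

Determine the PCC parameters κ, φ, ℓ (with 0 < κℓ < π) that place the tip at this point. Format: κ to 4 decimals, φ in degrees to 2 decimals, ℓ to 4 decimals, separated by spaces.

ρ = √(x²+y²) = √(-2.613² + 0.917²) = 2.76923
φ = atan2(y, x) mod 360° = atan2(0.917, -2.613) = 160.6621°
|p|² = ρ² + z² = 2.76923² + 0.883² = 8.44835
κ = 2ρ / |p|² = 2×2.76923 / 8.44835 = 0.65557
θ = 2·atan2(ρ, z) = 2·atan2(2.76923, 0.883) = 2.52425 rad
ℓ = θ/κ = 2.52425/0.65557 = 3.85048

0.6556 160.66 3.8505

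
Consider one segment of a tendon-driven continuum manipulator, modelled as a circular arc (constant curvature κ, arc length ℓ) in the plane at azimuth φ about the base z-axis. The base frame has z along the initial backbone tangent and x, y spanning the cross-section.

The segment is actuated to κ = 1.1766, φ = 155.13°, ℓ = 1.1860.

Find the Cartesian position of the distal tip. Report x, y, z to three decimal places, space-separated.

-0.637 0.295 0.837

θ = κ·ℓ = 1.1766 × 1.1860 = 1.39545 rad
ρ = (1 − cos θ)/κ = (1 − 0.17445)/1.1766 = 0.70164
z = sin θ / κ = 0.98467/1.1766 = 0.83687
x = ρ cos φ = 0.70164 × cos(155.13°) = -0.63657
y = ρ sin φ = 0.70164 × sin(155.13°) = 0.29508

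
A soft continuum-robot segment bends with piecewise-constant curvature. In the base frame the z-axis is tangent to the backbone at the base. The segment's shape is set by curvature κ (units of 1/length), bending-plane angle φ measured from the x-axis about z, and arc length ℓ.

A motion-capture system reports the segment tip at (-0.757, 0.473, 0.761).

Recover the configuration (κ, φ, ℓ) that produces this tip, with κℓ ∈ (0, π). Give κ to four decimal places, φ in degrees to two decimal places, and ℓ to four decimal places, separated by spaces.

ρ = √(x²+y²) = √(-0.757² + 0.473²) = 0.89262
φ = atan2(y, x) mod 360° = atan2(0.473, -0.757) = 148.0014°
|p|² = ρ² + z² = 0.89262² + 0.761² = 1.37590
κ = 2ρ / |p|² = 2×0.89262 / 1.37590 = 1.29751
θ = 2·atan2(ρ, z) = 2·atan2(0.89262, 0.761) = 1.72966 rad
ℓ = θ/κ = 1.72966/1.29751 = 1.33305

1.2975 148.00 1.3331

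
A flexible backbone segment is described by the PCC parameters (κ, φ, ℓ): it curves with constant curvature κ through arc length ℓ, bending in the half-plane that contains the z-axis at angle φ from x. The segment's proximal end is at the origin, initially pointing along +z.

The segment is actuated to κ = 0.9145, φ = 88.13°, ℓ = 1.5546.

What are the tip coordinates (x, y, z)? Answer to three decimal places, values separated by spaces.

θ = κ·ℓ = 0.9145 × 1.5546 = 1.42168 rad
ρ = (1 − cos θ)/κ = (1 − 0.14856)/0.9145 = 0.93104
z = sin θ / κ = 0.98890/0.9145 = 1.08136
x = ρ cos φ = 0.93104 × cos(88.13°) = 0.03038
y = ρ sin φ = 0.93104 × sin(88.13°) = 0.93055

0.030 0.931 1.081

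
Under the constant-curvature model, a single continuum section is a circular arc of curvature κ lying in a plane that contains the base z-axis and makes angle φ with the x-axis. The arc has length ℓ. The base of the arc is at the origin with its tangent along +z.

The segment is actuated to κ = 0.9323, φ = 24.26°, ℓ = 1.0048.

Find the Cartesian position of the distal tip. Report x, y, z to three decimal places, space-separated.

0.399 0.180 0.864

θ = κ·ℓ = 0.9323 × 1.0048 = 0.93678 rad
ρ = (1 − cos θ)/κ = (1 − 0.59239)/0.9323 = 0.43721
z = sin θ / κ = 0.80565/0.9323 = 0.86416
x = ρ cos φ = 0.43721 × cos(24.26°) = 0.39860
y = ρ sin φ = 0.43721 × sin(24.26°) = 0.17964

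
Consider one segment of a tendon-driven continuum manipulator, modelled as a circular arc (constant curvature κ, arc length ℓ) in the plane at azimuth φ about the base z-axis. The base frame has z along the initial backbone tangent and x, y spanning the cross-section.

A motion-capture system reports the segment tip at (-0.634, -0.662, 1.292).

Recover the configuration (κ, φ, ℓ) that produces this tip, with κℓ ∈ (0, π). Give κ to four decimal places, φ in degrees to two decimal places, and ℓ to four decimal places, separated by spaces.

0.7305 226.24 1.6893

ρ = √(x²+y²) = √(-0.634² + -0.662²) = 0.91662
φ = atan2(y, x) mod 360° = atan2(-0.662, -0.634) = 226.2377°
|p|² = ρ² + z² = 0.91662² + 1.292² = 2.50946
κ = 2ρ / |p|² = 2×0.91662 / 2.50946 = 0.73053
θ = 2·atan2(ρ, z) = 2·atan2(0.91662, 1.292) = 1.23410 rad
ℓ = θ/κ = 1.23410/0.73053 = 1.68931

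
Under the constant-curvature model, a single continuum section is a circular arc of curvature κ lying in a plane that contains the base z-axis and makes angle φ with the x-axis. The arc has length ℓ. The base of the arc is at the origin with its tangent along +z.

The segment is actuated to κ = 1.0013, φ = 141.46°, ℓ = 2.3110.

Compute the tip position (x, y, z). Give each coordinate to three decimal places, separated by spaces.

-1.310 1.043 0.735

θ = κ·ℓ = 1.0013 × 2.3110 = 2.31400 rad
ρ = (1 − cos θ)/κ = (1 − -0.67665)/1.0013 = 1.67448
z = sin θ / κ = 0.73630/1.0013 = 0.73535
x = ρ cos φ = 1.67448 × cos(141.46°) = -1.30973
y = ρ sin φ = 1.67448 × sin(141.46°) = 1.04330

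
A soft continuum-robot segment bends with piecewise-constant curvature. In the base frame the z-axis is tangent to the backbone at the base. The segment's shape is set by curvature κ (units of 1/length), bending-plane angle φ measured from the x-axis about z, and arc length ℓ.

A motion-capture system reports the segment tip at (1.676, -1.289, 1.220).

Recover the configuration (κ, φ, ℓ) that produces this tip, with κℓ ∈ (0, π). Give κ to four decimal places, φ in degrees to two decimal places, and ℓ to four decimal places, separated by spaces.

0.7096 322.44 2.9520

ρ = √(x²+y²) = √(1.676² + -1.289²) = 2.11435
φ = atan2(y, x) mod 360° = atan2(-1.289, 1.676) = 322.4364°
|p|² = ρ² + z² = 2.11435² + 1.220² = 5.95890
κ = 2ρ / |p|² = 2×2.11435 / 5.95890 = 0.70965
θ = 2·atan2(ρ, z) = 2·atan2(2.11435, 1.220) = 2.09491 rad
ℓ = θ/κ = 2.09491/0.70965 = 2.95205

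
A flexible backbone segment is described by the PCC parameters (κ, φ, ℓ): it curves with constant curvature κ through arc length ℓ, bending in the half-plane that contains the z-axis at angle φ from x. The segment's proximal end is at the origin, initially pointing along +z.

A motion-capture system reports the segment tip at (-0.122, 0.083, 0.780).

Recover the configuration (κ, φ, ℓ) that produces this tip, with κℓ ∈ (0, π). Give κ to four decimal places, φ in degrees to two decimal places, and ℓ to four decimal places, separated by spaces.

ρ = √(x²+y²) = √(-0.122² + 0.083²) = 0.14756
φ = atan2(y, x) mod 360° = atan2(0.083, -0.122) = 145.7715°
|p|² = ρ² + z² = 0.14756² + 0.780² = 0.63017
κ = 2ρ / |p|² = 2×0.14756 / 0.63017 = 0.46831
θ = 2·atan2(ρ, z) = 2·atan2(0.14756, 0.780) = 0.37393 rad
ℓ = θ/κ = 0.37393/0.46831 = 0.79848

0.4683 145.77 0.7985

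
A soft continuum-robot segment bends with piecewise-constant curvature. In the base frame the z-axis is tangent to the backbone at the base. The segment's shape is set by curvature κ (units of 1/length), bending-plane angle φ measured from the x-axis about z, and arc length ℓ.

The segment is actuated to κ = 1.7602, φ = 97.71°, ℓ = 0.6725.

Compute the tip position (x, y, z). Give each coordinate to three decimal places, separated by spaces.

-0.047 0.350 0.526

θ = κ·ℓ = 1.7602 × 0.6725 = 1.18373 rad
ρ = (1 − cos θ)/κ = (1 − 0.37747)/1.7602 = 0.35367
z = sin θ / κ = 0.92602/1.7602 = 0.52609
x = ρ cos φ = 0.35367 × cos(97.71°) = -0.04745
y = ρ sin φ = 0.35367 × sin(97.71°) = 0.35047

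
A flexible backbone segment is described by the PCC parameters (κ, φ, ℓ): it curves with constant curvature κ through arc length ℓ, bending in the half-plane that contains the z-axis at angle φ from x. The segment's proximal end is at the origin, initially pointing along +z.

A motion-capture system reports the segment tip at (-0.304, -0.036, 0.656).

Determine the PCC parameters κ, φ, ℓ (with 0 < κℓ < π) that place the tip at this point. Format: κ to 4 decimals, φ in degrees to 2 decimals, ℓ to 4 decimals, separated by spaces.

1.1683 186.75 0.7474

ρ = √(x²+y²) = √(-0.304² + -0.036²) = 0.30612
φ = atan2(y, x) mod 360° = atan2(-0.036, -0.304) = 186.7536°
|p|² = ρ² + z² = 0.30612² + 0.656² = 0.52405
κ = 2ρ / |p|² = 2×0.30612 / 0.52405 = 1.16831
θ = 2·atan2(ρ, z) = 2·atan2(0.30612, 0.656) = 0.87323 rad
ℓ = θ/κ = 0.87323/1.16831 = 0.74743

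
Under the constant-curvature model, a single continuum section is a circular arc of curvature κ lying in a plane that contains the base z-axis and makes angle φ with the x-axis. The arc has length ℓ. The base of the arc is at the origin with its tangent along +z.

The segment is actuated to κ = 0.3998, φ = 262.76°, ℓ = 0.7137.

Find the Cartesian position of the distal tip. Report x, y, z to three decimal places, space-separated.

-0.013 -0.100 0.704

θ = κ·ℓ = 0.3998 × 0.7137 = 0.28534 rad
ρ = (1 − cos θ)/κ = (1 − 0.95957)/0.3998 = 0.10113
z = sin θ / κ = 0.28148/0.3998 = 0.70405
x = ρ cos φ = 0.10113 × cos(262.76°) = -0.01275
y = ρ sin φ = 0.10113 × sin(262.76°) = -0.10033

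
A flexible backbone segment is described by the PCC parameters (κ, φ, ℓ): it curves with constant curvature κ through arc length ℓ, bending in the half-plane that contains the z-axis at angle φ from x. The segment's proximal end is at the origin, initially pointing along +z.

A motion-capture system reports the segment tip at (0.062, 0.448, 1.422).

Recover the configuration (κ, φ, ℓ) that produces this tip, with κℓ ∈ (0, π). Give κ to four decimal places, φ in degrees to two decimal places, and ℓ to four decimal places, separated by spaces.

ρ = √(x²+y²) = √(0.062² + 0.448²) = 0.45227
φ = atan2(y, x) mod 360° = atan2(0.448, 0.062) = 82.1207°
|p|² = ρ² + z² = 0.45227² + 1.422² = 2.22663
κ = 2ρ / |p|² = 2×0.45227 / 2.22663 = 0.40624
θ = 2·atan2(ρ, z) = 2·atan2(0.45227, 1.422) = 0.61587 rad
ℓ = θ/κ = 0.61587/0.40624 = 1.51604

0.4062 82.12 1.5160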